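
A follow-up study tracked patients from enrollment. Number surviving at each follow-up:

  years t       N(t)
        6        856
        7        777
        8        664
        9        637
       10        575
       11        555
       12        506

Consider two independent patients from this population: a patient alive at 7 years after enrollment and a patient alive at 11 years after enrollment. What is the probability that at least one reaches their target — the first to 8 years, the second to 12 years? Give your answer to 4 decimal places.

0.9872

p₁ = N(8)/N(7) = 664/777 = 0.854569; p₂ = N(12)/N(11) = 506/555 = 0.911712.
P(at least one) = 1 − (1−p₁)(1−p₂) = 1 − 0.145431 × 0.088288 = 0.987160.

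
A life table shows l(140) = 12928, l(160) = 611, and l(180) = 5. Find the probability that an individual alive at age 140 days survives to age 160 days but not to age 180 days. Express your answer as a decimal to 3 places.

0.047

This is the probability of reaching 160 but not 180, conditional on being alive at 140: (l(160) − l(180)) / l(140).
= (611 − 5) / 12928 = 606 / 12928 = 0.046875.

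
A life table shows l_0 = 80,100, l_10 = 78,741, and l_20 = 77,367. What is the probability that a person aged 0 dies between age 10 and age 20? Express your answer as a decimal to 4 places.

0.0172

We want 10|10q0 = (l_10 − l_20)/l_0.
This is the probability of reaching 10 but not 20, conditional on being alive at 0: (l_10 − l_20) / l_0.
= (78,741 − 77,367) / 80,100 = 1,374 / 80,100 = 0.017154.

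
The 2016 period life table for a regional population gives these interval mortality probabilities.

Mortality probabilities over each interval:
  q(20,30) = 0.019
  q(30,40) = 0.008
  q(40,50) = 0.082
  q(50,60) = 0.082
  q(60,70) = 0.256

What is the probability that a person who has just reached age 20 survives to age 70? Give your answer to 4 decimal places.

0.6102

P(survive 20→70) = (1 − 0.019) × (1 − 0.008) × (1 − 0.082) × (1 − 0.082) × (1 − 0.256).
= 0.981 × 0.992 × 0.918 × 0.918 × 0.744 = 0.610153.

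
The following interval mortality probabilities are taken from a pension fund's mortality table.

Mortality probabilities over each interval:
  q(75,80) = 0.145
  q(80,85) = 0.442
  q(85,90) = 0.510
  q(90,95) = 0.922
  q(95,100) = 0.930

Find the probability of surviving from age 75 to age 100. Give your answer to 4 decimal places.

0.0013

Survival from 75 to 100 is the product of surviving each interval: (1 − 0.145) × (1 − 0.442) × (1 − 0.510) × (1 − 0.922) × (1 − 0.930).
= 0.855 × 0.558 × 0.490 × 0.078 × 0.070 = 0.001276.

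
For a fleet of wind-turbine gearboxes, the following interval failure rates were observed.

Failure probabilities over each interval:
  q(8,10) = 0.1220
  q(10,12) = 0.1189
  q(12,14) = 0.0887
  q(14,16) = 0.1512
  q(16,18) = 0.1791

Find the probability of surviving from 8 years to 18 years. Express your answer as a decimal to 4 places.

P(survive 8→18) = (1 − 0.1220) × (1 − 0.1189) × (1 − 0.0887) × (1 − 0.1512) × (1 − 0.1791).
= 0.8780 × 0.8811 × 0.9113 × 0.8488 × 0.8209 = 0.491221.

0.4912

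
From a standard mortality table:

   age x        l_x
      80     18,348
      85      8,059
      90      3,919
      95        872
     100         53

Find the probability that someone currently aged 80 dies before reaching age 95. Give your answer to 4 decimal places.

0.9525

P(die before 95 | alive at 80) = 1 − l_95/l_80 = 1 − 872/18,348 = (17,476)/18,348 = 0.952474.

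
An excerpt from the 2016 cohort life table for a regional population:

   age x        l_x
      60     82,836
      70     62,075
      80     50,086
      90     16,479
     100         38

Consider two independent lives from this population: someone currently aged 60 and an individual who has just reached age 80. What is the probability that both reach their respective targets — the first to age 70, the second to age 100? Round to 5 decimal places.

0.00057

p₁ = l_70/l_60 = 62,075/82,836 = 0.749372; p₂ = l_100/l_80 = 38/50,086 = 0.000759.
P(both) = p₁ × p₂ = 0.749372 × 0.000759 = 0.000569.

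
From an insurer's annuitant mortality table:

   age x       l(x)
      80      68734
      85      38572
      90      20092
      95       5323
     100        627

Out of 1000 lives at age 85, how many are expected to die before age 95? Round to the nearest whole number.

862

The relevant probability is 1 − 5323/38572 = 0.861998.
Expected number = 1000 × 0.861998 = 862.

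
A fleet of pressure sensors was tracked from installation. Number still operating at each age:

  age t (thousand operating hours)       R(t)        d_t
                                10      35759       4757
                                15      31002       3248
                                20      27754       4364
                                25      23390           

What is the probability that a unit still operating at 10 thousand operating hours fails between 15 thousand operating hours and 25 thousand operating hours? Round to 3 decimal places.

This is the probability of reaching 15 but not 25, conditional on being operational at 10: (R(15) − R(25)) / R(10).
= (31002 − 23390) / 35759 = 7612 / 35759 = 0.212869.

0.213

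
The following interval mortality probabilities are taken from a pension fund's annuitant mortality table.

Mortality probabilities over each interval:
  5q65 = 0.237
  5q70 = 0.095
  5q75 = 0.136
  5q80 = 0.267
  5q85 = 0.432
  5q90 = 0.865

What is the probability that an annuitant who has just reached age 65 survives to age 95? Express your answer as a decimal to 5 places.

30p65 = (1 − 0.237) × (1 − 0.095) × (1 − 0.136) × (1 − 0.267) × (1 − 0.432) × (1 − 0.865).
= 0.763 × 0.905 × 0.864 × 0.733 × 0.568 × 0.135 = 0.033533.

0.03353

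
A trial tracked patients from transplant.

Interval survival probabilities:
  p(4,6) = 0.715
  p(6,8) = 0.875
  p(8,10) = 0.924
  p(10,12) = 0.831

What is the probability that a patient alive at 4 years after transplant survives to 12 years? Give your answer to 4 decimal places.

0.4804

P(survive 4→12) = 0.715 × 0.875 × 0.924 × 0.831.
= 0.480382.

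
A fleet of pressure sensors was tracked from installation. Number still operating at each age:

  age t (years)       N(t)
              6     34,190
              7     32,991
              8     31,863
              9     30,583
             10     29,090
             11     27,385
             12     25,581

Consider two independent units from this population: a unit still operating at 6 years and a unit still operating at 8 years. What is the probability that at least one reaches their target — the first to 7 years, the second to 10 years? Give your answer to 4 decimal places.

0.9969

p₁ = N(7)/N(6) = 32,991/34,190 = 0.964931; p₂ = N(10)/N(8) = 29,090/31,863 = 0.912971.
P(at least one) = 1 − (1−p₁)(1−p₂) = 1 − 0.035069 × 0.087029 = 0.996948.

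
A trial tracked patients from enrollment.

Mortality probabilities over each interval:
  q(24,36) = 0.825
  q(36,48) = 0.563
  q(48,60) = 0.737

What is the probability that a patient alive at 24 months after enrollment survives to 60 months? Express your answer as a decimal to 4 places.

0.0201

Survival from 24 to 60 is the product of surviving each interval: (1 − 0.825) × (1 − 0.563) × (1 − 0.737).
= 0.175 × 0.437 × 0.263 = 0.020113.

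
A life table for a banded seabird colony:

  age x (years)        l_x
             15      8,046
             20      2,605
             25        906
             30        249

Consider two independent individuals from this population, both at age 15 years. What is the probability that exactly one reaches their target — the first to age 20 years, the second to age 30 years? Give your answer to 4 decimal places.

p₁ = l_20/l_15 = 2,605/8,046 = 0.323763; p₂ = l_30/l_15 = 249/8,046 = 0.030947.
P(exactly one) = p₁(1−p₂) + (1−p₁)p₂ = 0.313744 + 0.020928 = 0.334671.

0.3347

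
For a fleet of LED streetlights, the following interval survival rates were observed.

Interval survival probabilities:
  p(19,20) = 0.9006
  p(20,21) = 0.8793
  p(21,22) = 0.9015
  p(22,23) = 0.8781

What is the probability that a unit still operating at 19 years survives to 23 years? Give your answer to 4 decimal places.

The overall survival probability is 0.9006 × 0.8793 × 0.9015 × 0.8781.
= 0.626872.

0.6269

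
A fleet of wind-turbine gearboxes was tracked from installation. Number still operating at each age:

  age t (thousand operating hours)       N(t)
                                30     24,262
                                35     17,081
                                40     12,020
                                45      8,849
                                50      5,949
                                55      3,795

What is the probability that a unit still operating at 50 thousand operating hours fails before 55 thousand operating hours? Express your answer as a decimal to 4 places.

P(fail before 55 | operational at 50) = 1 − N(55)/N(50) = 1 − 3,795/5,949 = (2,154)/5,949 = 0.362078.

0.3621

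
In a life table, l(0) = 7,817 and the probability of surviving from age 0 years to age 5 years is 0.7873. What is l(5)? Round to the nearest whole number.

l(5) = l(0) × p = 7,817 × 0.7873 = 6154.

6154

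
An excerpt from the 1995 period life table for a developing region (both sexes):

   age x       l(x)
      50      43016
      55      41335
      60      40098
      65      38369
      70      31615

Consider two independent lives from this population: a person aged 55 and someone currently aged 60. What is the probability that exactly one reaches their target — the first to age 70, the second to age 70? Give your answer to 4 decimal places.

0.3472

p₁ = l(70)/l(55) = 31615/41335 = 0.764848; p₂ = l(70)/l(60) = 31615/40098 = 0.788443.
P(exactly one) = p₁(1−p₂) + (1−p₁)p₂ = 0.161809 + 0.185404 = 0.347213.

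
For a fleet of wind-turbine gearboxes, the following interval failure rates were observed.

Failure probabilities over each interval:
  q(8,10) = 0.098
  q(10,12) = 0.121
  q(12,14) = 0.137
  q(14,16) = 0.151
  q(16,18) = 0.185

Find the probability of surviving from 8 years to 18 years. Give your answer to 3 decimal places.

The overall survival probability is (1 − 0.098) × (1 − 0.121) × (1 − 0.137) × (1 − 0.151) × (1 − 0.185).
= 0.902 × 0.879 × 0.863 × 0.849 × 0.815 = 0.473447.

0.473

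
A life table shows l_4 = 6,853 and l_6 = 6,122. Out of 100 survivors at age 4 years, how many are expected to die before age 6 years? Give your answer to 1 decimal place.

10.7

The relevant probability is 1 − 6,122/6,853 = 0.106669.
Expected number = 100 × 0.106669 = 10.7.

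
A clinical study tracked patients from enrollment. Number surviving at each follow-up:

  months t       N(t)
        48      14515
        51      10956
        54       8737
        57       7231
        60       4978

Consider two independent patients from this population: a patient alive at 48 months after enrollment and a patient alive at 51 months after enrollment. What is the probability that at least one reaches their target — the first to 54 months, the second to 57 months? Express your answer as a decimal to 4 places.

p₁ = N(54)/N(48) = 8737/14515 = 0.601929; p₂ = N(57)/N(51) = 7231/10956 = 0.660004.
P(at least one) = 1 − (1−p₁)(1−p₂) = 1 − 0.398071 × 0.339996 = 0.864657.

0.8647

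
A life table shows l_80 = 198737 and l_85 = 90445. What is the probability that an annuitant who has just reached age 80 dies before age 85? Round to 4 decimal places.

P(die before 85 | alive at 80) = 1 − l_85/l_80 = 1 − 90445/198737 = (108292)/198737 = 0.544901.

0.5449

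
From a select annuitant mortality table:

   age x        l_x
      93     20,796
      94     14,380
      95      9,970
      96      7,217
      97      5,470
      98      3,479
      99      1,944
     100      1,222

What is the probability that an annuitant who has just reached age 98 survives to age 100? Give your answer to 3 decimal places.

The conditional survival probability is l_100/l_98 = 1,222/3,479 = 0.351250.

0.351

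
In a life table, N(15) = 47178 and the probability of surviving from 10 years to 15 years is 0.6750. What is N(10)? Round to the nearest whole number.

N(10) = N(15) / p = 47178 / 0.6750 = 69893.

69893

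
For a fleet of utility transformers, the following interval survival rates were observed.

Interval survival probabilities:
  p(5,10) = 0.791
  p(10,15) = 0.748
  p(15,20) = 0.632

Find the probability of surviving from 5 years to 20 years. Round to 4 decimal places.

0.3739

P(survive 5→20) = 0.791 × 0.748 × 0.632.
= 0.373934.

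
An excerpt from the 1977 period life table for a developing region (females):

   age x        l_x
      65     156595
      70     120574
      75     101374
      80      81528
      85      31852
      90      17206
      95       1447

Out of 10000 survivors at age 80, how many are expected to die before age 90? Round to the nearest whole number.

The relevant probability is 1 − 17206/81528 = 0.788956.
Expected number = 10000 × 0.788956 = 7890.

7890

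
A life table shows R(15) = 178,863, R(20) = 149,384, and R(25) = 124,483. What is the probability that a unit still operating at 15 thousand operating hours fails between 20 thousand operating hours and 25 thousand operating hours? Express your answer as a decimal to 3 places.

This is the probability of reaching 20 but not 25, conditional on being operational at 15: (R(20) − R(25)) / R(15).
= (149,384 − 124,483) / 178,863 = 24,901 / 178,863 = 0.139218.

0.139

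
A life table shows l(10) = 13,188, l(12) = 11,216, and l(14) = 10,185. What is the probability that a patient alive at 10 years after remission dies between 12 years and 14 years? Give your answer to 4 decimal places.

0.0782

This is the probability of reaching 12 but not 14, conditional on being alive at 10: (l(12) − l(14)) / l(10).
= (11,216 − 10,185) / 13,188 = 1,031 / 13,188 = 0.078177.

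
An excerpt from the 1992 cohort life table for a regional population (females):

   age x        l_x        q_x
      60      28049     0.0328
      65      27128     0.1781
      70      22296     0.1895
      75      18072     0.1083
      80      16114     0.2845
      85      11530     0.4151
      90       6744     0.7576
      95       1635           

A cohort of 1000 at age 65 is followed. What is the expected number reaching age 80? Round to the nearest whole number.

The relevant probability is 16114/27128 = 0.593999.
Expected number = 1000 × 0.593999 = 594.

594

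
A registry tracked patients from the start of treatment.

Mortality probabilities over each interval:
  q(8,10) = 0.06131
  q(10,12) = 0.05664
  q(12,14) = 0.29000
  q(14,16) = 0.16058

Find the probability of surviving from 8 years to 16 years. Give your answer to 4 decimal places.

Chaining the interval survival probabilities: (1 − 0.06131) × (1 − 0.05664) × (1 − 0.29000) × (1 − 0.16058).
= 0.93869 × 0.94336 × 0.71000 × 0.83942 = 0.527761.

0.5278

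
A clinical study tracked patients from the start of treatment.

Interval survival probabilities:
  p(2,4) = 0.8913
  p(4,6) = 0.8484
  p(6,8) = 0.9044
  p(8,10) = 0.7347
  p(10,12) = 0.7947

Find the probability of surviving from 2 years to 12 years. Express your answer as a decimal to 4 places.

0.3993

Chaining the interval survival probabilities: 0.8913 × 0.8484 × 0.9044 × 0.7347 × 0.7947.
= 0.399299.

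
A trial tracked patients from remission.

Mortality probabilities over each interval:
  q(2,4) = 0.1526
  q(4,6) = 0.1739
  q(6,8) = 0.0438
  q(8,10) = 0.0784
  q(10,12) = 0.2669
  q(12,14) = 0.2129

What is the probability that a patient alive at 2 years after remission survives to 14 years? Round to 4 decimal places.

0.3560

P(survive 2→14) = (1 − 0.1526) × (1 − 0.1739) × (1 − 0.0438) × (1 − 0.0784) × (1 − 0.2669) × (1 − 0.2129).
= 0.8474 × 0.8261 × 0.9562 × 0.9216 × 0.7331 × 0.7871 = 0.355963.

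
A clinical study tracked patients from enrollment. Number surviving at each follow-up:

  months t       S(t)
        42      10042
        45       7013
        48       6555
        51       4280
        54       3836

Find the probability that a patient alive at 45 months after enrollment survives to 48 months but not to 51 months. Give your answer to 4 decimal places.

This is the probability of reaching 48 but not 51, conditional on being alive at 45: (S(48) − S(51)) / S(45).
= (6555 − 4280) / 7013 = 2275 / 7013 = 0.324398.

0.3244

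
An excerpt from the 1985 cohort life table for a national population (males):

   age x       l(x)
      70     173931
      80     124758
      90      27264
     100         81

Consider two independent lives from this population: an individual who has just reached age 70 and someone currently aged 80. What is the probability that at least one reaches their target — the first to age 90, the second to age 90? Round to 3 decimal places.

p₁ = l(90)/l(70) = 27264/173931 = 0.156752; p₂ = l(90)/l(80) = 27264/124758 = 0.218535.
P(at least one) = 1 − (1−p₁)(1−p₂) = 1 − 0.843248 × 0.781465 = 0.341031.

0.341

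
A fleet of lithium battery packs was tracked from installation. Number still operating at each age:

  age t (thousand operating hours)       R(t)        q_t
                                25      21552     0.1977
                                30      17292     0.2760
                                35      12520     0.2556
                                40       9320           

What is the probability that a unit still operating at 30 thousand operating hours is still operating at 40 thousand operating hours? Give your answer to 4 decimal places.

The conditional survival probability is R(40)/R(30) = 9320/17292 = 0.538978.

0.5390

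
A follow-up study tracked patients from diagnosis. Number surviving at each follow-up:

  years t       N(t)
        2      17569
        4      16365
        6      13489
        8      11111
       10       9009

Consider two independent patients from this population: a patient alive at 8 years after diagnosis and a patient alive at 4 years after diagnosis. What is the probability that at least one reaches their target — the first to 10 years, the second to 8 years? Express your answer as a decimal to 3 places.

p₁ = N(10)/N(8) = 9009/11111 = 0.810818; p₂ = N(8)/N(4) = 11111/16365 = 0.678949.
P(at least one) = 1 − (1−p₁)(1−p₂) = 1 − 0.189182 × 0.321051 = 0.939263.

0.939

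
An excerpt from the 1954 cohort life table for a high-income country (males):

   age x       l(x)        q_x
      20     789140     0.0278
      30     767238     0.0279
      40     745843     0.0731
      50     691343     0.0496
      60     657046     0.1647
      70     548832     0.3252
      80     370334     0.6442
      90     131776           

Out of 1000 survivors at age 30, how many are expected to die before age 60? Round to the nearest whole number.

The relevant probability is 1 − 657046/767238 = 0.143622.
Expected number = 1000 × 0.143622 = 144.

144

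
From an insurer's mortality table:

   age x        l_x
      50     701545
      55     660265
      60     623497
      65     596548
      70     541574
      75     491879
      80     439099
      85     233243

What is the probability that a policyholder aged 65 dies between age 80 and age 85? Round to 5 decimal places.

This is the probability of reaching 80 but not 85, conditional on being alive at 65: (l_80 − l_85) / l_65.
= (439099 − 233243) / 596548 = 205856 / 596548 = 0.345079.

0.34508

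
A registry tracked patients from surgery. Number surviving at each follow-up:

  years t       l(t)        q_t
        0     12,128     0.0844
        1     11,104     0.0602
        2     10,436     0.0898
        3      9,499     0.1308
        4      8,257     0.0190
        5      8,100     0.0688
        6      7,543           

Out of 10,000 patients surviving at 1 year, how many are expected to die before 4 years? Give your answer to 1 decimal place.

2563.9

The relevant probability is 1 − 8,257/11,104 = 0.256394.
Expected number = 10,000 × 0.256394 = 2563.9.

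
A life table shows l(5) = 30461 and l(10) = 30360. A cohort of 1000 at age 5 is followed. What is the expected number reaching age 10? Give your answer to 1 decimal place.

The relevant probability is 30360/30461 = 0.996684.
Expected number = 1000 × 0.996684 = 996.7.

996.7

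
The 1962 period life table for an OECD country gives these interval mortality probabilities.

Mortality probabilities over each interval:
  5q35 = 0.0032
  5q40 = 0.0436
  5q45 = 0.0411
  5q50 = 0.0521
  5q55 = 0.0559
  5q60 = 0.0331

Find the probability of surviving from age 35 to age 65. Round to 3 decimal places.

The overall survival probability is (1 − 0.0032) × (1 − 0.0436) × (1 − 0.0411) × (1 − 0.0521) × (1 − 0.0559) × (1 − 0.0331).
= 0.9968 × 0.9564 × 0.9589 × 0.9479 × 0.9441 × 0.9669 = 0.791012.

0.791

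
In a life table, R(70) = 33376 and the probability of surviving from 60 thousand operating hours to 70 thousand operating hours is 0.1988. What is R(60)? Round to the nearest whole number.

167887

R(60) = R(70) / p = 33376 / 0.1988 = 167887.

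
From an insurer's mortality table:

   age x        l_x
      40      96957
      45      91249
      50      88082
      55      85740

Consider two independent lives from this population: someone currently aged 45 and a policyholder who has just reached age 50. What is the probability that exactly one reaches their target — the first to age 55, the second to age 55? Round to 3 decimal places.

p₁ = l_55/l_45 = 85740/91249 = 0.939627; p₂ = l_55/l_50 = 85740/88082 = 0.973411.
P(exactly one) = p₁(1−p₂) + (1−p₁)p₂ = 0.024984 + 0.058768 = 0.083751.

0.084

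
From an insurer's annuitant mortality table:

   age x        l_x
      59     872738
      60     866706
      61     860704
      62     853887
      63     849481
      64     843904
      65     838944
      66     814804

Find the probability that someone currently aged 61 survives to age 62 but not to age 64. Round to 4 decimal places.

We want 1|2q61 = (l_62 − l_64)/l_61.
This is the probability of reaching 62 but not 64, conditional on being alive at 61: (l_62 − l_64) / l_61.
= (853887 − 843904) / 860704 = 9983 / 860704 = 0.011599.

0.0116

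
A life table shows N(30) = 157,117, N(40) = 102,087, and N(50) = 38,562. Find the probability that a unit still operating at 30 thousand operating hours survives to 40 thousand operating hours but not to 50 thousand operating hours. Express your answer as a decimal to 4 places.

This is the probability of reaching 40 but not 50, conditional on being operational at 30: (N(40) − N(50)) / N(30).
= (102,087 − 38,562) / 157,117 = 63,525 / 157,117 = 0.404317.

0.4043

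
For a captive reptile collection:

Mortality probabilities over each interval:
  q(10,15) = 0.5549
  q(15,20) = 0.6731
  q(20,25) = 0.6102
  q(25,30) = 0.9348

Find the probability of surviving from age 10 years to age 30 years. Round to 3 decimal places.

0.004

Chaining the interval survival probabilities: (1 − 0.5549) × (1 − 0.6731) × (1 − 0.6102) × (1 − 0.9348).
= 0.4451 × 0.3269 × 0.3898 × 0.0652 = 0.003698.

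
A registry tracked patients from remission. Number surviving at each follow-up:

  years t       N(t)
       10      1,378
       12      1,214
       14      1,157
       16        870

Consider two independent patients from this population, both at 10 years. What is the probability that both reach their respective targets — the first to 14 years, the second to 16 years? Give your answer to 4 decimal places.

p₁ = N(14)/N(10) = 1,157/1,378 = 0.839623; p₂ = N(16)/N(10) = 870/1,378 = 0.631350.
P(both) = p₁ × p₂ = 0.839623 × 0.631350 = 0.530096.

0.5301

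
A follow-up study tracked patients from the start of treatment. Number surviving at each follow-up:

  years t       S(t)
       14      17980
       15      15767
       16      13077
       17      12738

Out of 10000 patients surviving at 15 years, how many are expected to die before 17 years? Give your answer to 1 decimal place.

1921.1

The relevant probability is 1 − 12738/15767 = 0.192110.
Expected number = 10000 × 0.192110 = 1921.1.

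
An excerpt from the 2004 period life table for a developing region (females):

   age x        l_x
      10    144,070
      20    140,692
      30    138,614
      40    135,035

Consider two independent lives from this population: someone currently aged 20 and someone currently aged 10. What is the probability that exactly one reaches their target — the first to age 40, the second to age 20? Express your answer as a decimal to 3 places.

p₁ = l_40/l_20 = 135,035/140,692 = 0.959792; p₂ = l_20/l_10 = 140,692/144,070 = 0.976553.
P(exactly one) = p₁(1−p₂) + (1−p₁)p₂ = 0.022504 + 0.039265 = 0.061769.

0.062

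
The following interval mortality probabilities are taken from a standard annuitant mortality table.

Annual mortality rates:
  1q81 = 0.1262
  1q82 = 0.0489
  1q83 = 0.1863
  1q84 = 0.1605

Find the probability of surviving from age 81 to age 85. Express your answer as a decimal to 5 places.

The overall survival probability is (1 − 0.1262) × (1 − 0.0489) × (1 − 0.1863) × (1 − 0.1605).
= 0.8738 × 0.9511 × 0.8137 × 0.8395 = 0.567706.

0.56771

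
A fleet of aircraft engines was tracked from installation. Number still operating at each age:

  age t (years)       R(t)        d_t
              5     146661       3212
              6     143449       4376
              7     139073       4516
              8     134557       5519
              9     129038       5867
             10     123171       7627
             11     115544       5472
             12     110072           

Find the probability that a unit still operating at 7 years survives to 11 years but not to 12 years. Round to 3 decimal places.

0.039

This is the probability of reaching 11 but not 12, conditional on being operational at 7: (R(11) − R(12)) / R(7).
= (115544 − 110072) / 139073 = 5472 / 139073 = 0.039346.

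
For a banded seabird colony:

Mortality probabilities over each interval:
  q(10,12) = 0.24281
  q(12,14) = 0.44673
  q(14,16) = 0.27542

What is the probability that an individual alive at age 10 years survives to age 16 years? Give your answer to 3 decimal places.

0.304

P(survive 10→16) = (1 − 0.24281) × (1 − 0.44673) × (1 − 0.27542).
= 0.75719 × 0.55327 × 0.72458 = 0.303549.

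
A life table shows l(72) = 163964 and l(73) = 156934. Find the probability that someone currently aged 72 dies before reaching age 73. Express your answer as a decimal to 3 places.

0.043

P(die before 73 | alive at 72) = 1 − l(73)/l(72) = 1 − 156934/163964 = (7030)/163964 = 0.042875.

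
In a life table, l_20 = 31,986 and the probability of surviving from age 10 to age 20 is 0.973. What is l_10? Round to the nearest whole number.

32874

l_10 = l_20 / p = 31,986 / 0.973 = 32874.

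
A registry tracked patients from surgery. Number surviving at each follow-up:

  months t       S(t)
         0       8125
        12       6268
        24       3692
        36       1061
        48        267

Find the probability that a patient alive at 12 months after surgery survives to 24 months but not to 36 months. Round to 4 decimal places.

0.4198

This is the probability of reaching 24 but not 36, conditional on being alive at 12: (S(24) − S(36)) / S(12).
= (3692 − 1061) / 6268 = 2631 / 6268 = 0.419751.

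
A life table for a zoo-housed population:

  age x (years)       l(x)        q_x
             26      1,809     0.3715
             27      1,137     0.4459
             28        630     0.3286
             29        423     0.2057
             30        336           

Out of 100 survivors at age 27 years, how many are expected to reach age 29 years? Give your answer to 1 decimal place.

37.2

The relevant probability is 423/1,137 = 0.372032.
Expected number = 100 × 0.372032 = 37.2.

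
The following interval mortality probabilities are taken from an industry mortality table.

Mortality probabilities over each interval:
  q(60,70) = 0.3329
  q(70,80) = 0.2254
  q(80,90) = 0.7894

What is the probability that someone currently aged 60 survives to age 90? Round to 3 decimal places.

P(survive 60→90) = (1 − 0.3329) × (1 − 0.2254) × (1 − 0.7894).
= 0.6671 × 0.7746 × 0.2106 = 0.108825.

0.109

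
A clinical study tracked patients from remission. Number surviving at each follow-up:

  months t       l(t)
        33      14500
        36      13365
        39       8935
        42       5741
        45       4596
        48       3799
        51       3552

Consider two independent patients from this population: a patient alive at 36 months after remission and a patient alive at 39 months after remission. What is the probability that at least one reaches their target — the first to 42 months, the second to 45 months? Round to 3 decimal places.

0.723

p₁ = l(42)/l(36) = 5741/13365 = 0.429555; p₂ = l(45)/l(39) = 4596/8935 = 0.514382.
P(at least one) = 1 − (1−p₁)(1−p₂) = 1 − 0.570445 × 0.485618 = 0.722982.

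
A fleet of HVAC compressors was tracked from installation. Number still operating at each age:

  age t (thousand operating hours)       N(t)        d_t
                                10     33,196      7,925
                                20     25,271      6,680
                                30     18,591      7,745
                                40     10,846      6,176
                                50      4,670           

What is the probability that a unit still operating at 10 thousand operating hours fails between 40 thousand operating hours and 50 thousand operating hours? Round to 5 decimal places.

This is the probability of reaching 40 but not 50, conditional on being operational at 10: (N(40) − N(50)) / N(10).
= (10,846 − 4,670) / 33,196 = 6,176 / 33,196 = 0.186047.

0.18605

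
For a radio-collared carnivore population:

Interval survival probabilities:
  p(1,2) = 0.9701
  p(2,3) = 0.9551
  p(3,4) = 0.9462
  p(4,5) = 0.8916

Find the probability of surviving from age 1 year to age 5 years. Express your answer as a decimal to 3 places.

0.782

The overall survival probability is 0.9701 × 0.9551 × 0.9462 × 0.8916.
= 0.781661.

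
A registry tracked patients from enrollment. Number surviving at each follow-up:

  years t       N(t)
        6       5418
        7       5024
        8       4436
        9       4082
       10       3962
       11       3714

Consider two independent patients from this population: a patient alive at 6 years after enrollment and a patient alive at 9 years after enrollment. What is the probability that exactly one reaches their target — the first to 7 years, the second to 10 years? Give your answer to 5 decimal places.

0.09784

p₁ = N(7)/N(6) = 5024/5418 = 0.927279; p₂ = N(10)/N(9) = 3962/4082 = 0.970603.
P(exactly one) = p₁(1−p₂) + (1−p₁)p₂ = 0.027259 + 0.070583 = 0.097842.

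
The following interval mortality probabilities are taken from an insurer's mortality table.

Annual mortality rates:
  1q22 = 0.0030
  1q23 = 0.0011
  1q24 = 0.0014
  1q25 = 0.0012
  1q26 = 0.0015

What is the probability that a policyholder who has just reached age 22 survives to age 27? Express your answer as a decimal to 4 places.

0.9918

The overall survival probability is (1 − 0.0030) × (1 − 0.0011) × (1 − 0.0014) × (1 − 0.0012) × (1 − 0.0015).
= 0.9970 × 0.9989 × 0.9986 × 0.9988 × 0.9985 = 0.991826.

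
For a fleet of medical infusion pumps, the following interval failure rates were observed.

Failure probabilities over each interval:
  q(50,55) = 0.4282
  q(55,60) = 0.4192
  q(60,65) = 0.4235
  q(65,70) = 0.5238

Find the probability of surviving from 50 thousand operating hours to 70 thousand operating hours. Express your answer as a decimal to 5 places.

0.09117

P(survive 50→70) = (1 − 0.4282) × (1 − 0.4192) × (1 − 0.4235) × (1 − 0.5238).
= 0.5718 × 0.5808 × 0.5765 × 0.4762 = 0.091172.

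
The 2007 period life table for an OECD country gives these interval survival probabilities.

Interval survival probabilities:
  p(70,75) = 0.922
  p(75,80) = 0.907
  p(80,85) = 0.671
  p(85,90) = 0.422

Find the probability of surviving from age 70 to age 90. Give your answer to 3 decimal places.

0.237

Survival from 70 to 90 is the product of surviving each interval: 0.922 × 0.907 × 0.671 × 0.422.
= 0.236795.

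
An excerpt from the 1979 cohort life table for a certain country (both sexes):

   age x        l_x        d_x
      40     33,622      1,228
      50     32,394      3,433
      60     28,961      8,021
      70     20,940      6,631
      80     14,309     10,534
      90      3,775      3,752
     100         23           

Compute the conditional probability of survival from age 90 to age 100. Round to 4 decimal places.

We want 10p90 = l_100/l_90.
The conditional survival probability is l_100/l_90 = 23/3,775 = 0.006093.

0.0061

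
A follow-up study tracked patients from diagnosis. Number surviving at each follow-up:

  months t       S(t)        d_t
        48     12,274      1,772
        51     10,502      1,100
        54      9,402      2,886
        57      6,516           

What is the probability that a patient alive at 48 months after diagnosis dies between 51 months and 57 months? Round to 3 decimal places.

This is the probability of reaching 51 but not 57, conditional on being alive at 48: (S(51) − S(57)) / S(48).
= (10,502 − 6,516) / 12,274 = 3,986 / 12,274 = 0.324752.

0.325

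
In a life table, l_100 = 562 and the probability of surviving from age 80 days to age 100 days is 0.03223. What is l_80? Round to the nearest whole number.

17437

l_80 = l_100 / p = 562 / 0.03223 = 17437.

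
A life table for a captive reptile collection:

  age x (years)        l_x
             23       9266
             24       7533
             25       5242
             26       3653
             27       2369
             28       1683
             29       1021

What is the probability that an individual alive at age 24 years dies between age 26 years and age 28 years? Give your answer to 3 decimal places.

0.262

This is the probability of reaching 26 but not 28, conditional on being alive at 24: (l_26 − l_28) / l_24.
= (3653 − 1683) / 7533 = 1970 / 7533 = 0.261516.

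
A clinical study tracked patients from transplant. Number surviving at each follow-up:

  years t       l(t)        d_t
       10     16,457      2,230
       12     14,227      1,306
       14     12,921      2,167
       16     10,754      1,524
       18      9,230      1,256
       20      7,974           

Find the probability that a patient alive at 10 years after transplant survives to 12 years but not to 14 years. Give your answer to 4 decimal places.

This is the probability of reaching 12 but not 14, conditional on being alive at 10: (l(12) − l(14)) / l(10).
= (14,227 − 12,921) / 16,457 = 1,306 / 16,457 = 0.079358.

0.0794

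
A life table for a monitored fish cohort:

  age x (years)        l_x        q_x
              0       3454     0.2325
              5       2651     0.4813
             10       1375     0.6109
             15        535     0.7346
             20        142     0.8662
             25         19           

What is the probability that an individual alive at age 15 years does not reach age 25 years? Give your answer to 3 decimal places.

0.964

P(die before 25 | alive at 15) = 1 − l_25/l_15 = 1 − 19/535 = (516)/535 = 0.964486.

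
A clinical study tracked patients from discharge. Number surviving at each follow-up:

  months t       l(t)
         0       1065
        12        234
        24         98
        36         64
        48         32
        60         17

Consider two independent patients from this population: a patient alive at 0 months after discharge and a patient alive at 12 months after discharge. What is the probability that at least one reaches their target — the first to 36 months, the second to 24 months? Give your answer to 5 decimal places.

0.45373

p₁ = l(36)/l(0) = 64/1065 = 0.060094; p₂ = l(24)/l(12) = 98/234 = 0.418803.
P(at least one) = 1 − (1−p₁)(1−p₂) = 1 − 0.939906 × 0.581197 = 0.453729.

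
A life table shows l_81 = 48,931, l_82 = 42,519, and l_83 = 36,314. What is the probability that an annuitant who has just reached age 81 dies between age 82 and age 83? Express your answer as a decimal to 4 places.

We want 1|1q81 = (l_82 − l_83)/l_81.
This is the probability of reaching 82 but not 83, conditional on being alive at 81: (l_82 − l_83) / l_81.
= (42,519 − 36,314) / 48,931 = 6,205 / 48,931 = 0.126811.

0.1268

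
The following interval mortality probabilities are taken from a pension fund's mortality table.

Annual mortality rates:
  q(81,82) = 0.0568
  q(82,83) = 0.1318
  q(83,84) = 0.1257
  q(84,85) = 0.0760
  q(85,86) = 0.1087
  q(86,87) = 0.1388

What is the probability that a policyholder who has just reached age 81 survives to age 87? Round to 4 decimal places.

The overall survival probability is (1 − 0.0568) × (1 − 0.1318) × (1 − 0.1257) × (1 − 0.0760) × (1 − 0.1087) × (1 − 0.1388).
= 0.9432 × 0.8682 × 0.8743 × 0.9240 × 0.8913 × 0.8612 = 0.507790.

0.5078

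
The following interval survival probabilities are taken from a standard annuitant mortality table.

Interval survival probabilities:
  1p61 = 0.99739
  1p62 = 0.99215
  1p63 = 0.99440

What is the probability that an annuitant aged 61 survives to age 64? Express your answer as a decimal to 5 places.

Survival from 61 to 64 is the product of surviving each interval: 0.99739 × 0.99215 × 0.99440.
= 0.984019.

0.98402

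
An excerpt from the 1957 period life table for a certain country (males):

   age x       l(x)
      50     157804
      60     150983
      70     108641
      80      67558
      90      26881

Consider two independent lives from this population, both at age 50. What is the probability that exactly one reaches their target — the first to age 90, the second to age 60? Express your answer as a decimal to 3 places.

0.801

p₁ = l(90)/l(50) = 26881/157804 = 0.170344; p₂ = l(60)/l(50) = 150983/157804 = 0.956775.
P(exactly one) = p₁(1−p₂) + (1−p₁)p₂ = 0.007363 + 0.793794 = 0.801157.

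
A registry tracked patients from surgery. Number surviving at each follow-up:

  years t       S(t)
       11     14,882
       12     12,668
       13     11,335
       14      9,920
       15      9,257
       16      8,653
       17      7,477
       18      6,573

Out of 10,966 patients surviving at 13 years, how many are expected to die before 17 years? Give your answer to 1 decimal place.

3732.4

The relevant probability is 1 − 7,477/11,335 = 0.340362.
Expected number = 10,966 × 0.340362 = 3732.4.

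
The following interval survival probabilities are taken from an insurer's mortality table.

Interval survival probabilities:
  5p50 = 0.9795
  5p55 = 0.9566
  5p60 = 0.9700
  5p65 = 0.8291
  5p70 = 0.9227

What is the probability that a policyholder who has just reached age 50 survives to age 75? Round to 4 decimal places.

The overall survival probability is 0.9795 × 0.9566 × 0.9700 × 0.8291 × 0.9227.
= 0.695303.

0.6953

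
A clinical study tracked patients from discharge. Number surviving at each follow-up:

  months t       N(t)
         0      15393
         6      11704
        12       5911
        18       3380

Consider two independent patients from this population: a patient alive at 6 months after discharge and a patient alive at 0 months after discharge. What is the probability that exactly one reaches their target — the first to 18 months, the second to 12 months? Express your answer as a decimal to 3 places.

p₁ = N(18)/N(6) = 3380/11704 = 0.288790; p₂ = N(12)/N(0) = 5911/15393 = 0.384006.
P(exactly one) = p₁(1−p₂) + (1−p₁)p₂ = 0.177893 + 0.273109 = 0.451002.

0.451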